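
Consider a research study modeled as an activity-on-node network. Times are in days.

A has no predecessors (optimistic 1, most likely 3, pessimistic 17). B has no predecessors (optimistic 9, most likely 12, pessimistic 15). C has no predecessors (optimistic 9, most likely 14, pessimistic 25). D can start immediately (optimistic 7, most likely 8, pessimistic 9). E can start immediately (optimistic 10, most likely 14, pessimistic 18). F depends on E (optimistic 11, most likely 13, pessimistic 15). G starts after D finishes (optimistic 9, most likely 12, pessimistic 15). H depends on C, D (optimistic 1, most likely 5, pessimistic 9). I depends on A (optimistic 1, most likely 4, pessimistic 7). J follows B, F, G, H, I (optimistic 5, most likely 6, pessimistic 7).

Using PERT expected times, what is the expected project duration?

33 days

te_A = (1 + 4·3 + 17)/6 = 30/6 = 5
te_B = (9 + 4·12 + 15)/6 = 72/6 = 12
te_C = (9 + 4·14 + 25)/6 = 90/6 = 15
te_D = (7 + 4·8 + 9)/6 = 48/6 = 8
te_E = (10 + 4·14 + 18)/6 = 84/6 = 14
te_F = (11 + 4·13 + 15)/6 = 78/6 = 13
te_G = (9 + 4·12 + 15)/6 = 72/6 = 12
te_H = (1 + 4·5 + 9)/6 = 30/6 = 5
te_I = (1 + 4·4 + 7)/6 = 24/6 = 4
te_J = (5 + 4·6 + 7)/6 = 36/6 = 6

Forward pass:
ES_A = 0; EF_A = 5
ES_B = 0; EF_B = 12
ES_C = 0; EF_C = 15
ES_D = 0; EF_D = 8
ES_E = 0; EF_E = 14
ES_F = 14; EF_F = 14+13 = 27
ES_G = 8; EF_G = 8+12 = 20
ES_H = max(EF_C=15, EF_D=8) = 15; EF_H = 15+5 = 20
ES_I = 5; EF_I = 5+4 = 9
ES_J = max(EF_B=12, EF_F=27, EF_G=20, EF_H=20, EF_I=9) = 27; EF_J = 27+6 = 33
Expected project duration μ = 33 days. Critical path: E → F → J.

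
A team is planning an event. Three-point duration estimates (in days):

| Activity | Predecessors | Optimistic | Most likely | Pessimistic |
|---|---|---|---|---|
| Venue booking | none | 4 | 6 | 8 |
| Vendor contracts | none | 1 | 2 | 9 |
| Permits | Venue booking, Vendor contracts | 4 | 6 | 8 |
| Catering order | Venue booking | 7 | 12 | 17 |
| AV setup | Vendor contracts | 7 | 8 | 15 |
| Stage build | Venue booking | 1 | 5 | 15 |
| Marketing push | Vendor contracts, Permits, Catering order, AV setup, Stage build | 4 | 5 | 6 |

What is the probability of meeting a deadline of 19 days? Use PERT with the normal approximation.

te_Venue booking = (4 + 4·6 + 8)/6 = 36/6 = 6; σ²_Venue booking = ((8−4)/6)² = 0.444
te_Vendor contracts = (1 + 4·2 + 9)/6 = 18/6 = 3; σ²_Vendor contracts = ((9−1)/6)² = 1.778
te_Permits = (4 + 4·6 + 8)/6 = 36/6 = 6; σ²_Permits = ((8−4)/6)² = 0.444
te_Catering order = (7 + 4·12 + 17)/6 = 72/6 = 12; σ²_Catering order = ((17−7)/6)² = 2.778
te_AV setup = (7 + 4·8 + 15)/6 = 54/6 = 9; σ²_AV setup = ((15−7)/6)² = 1.778
te_Stage build = (1 + 4·5 + 15)/6 = 36/6 = 6; σ²_Stage build = ((15−1)/6)² = 5.444
te_Marketing push = (4 + 4·5 + 6)/6 = 30/6 = 5; σ²_Marketing push = ((6−4)/6)² = 0.111

Forward pass:
ES_Venue booking = 0; EF_Venue booking = 6
ES_Vendor contracts = 0; EF_Vendor contracts = 3
ES_Permits = max(EF_Venue booking=6, EF_Vendor contracts=3) = 6; EF_Permits = 6+6 = 12
ES_Catering order = 6; EF_Catering order = 6+12 = 18
ES_AV setup = 3; EF_AV setup = 3+9 = 12
ES_Stage build = 6; EF_Stage build = 6+6 = 12
ES_Marketing push = max(EF_Vendor contracts=3, EF_Permits=12, EF_Catering order=18, EF_AV setup=12, EF_Stage build=12) = 18; EF_Marketing push = 18+5 = 23
Expected project duration μ = 23 days. Critical path: Venue booking → Catering order → Marketing push.

Variance along critical path = 0.444 + 2.778 + 0.111 = 3.333; σ = √3.333 = 1.826 days.
Z = (19 − 23) / 1.826 = -2.191
P(T ≤ 19) = Φ(-2.191) ≈ 0.014

0.014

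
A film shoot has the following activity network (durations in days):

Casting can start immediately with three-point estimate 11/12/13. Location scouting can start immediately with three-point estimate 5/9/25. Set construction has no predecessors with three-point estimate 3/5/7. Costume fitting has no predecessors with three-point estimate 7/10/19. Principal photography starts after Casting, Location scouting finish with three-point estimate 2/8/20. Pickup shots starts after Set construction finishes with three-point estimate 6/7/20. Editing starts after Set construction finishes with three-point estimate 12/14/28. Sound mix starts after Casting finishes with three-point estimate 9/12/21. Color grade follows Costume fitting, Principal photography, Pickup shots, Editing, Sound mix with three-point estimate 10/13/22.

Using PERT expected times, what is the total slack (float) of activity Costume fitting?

te_Casting = (11 + 4·12 + 13)/6 = 72/6 = 12
te_Location scouting = (5 + 4·9 + 25)/6 = 66/6 = 11
te_Set construction = (3 + 4·5 + 7)/6 = 30/6 = 5
te_Costume fitting = (7 + 4·10 + 19)/6 = 66/6 = 11
te_Principal photography = (2 + 4·8 + 20)/6 = 54/6 = 9
te_Pickup shots = (6 + 4·7 + 20)/6 = 54/6 = 9
te_Editing = (12 + 4·14 + 28)/6 = 96/6 = 16
te_Sound mix = (9 + 4·12 + 21)/6 = 78/6 = 13
te_Color grade = (10 + 4·13 + 22)/6 = 84/6 = 14

Forward pass:
ES_Casting = 0; EF_Casting = 12
ES_Location scouting = 0; EF_Location scouting = 11
ES_Set construction = 0; EF_Set construction = 5
ES_Costume fitting = 0; EF_Costume fitting = 11
ES_Principal photography = max(EF_Casting=12, EF_Location scouting=11) = 12; EF_Principal photography = 12+9 = 21
ES_Pickup shots = 5; EF_Pickup shots = 5+9 = 14
ES_Editing = 5; EF_Editing = 5+16 = 21
ES_Sound mix = 12; EF_Sound mix = 12+13 = 25
ES_Color grade = max(EF_Costume fitting=11, EF_Principal photography=21, EF_Pickup shots=14, EF_Editing=21, EF_Sound mix=25) = 25; EF_Color grade = 25+14 = 39
Expected project duration μ = 39 days. Critical path: Casting → Sound mix → Color grade.

Backward pass:
LF_Color grade = 39; LS_Color grade = 39−14 = 25
LF_Sound mix = LS_Color grade = 25; LS_Sound mix = 25−13 = 12
LF_Editing = LS_Color grade = 25; LS_Editing = 25−16 = 9
LF_Pickup shots = LS_Color grade = 25; LS_Pickup shots = 25−9 = 16
LF_Principal photography = LS_Color grade = 25; LS_Principal photography = 25−9 = 16
LF_Costume fitting = LS_Color grade = 25; LS_Costume fitting = 25−11 = 14
LF_Set construction = min(LS_Pickup shots=16, LS_Editing=9) = 9; LS_Set construction = 9−5 = 4
LF_Location scouting = LS_Principal photography = 16; LS_Location scouting = 16−11 = 5
LF_Casting = min(LS_Principal photography=16, LS_Sound mix=12) = 12; LS_Casting = 12−12 = 0
Slack_Costume fitting = LS_Costume fitting − ES_Costume fitting = 14 − 0 = 14

14 days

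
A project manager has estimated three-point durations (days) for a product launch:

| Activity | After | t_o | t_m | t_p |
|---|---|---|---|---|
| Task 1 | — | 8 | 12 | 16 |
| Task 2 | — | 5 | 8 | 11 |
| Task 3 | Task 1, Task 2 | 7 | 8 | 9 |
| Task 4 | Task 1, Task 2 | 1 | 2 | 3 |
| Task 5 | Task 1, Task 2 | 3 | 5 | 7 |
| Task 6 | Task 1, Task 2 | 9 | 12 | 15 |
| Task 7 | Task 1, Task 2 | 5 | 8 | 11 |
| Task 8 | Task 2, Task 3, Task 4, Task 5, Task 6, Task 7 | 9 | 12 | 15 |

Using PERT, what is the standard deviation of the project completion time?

te_Task 1 = (8 + 4·12 + 16)/6 = 72/6 = 12; σ²_Task 1 = ((16−8)/6)² = 1.778
te_Task 2 = (5 + 4·8 + 11)/6 = 48/6 = 8; σ²_Task 2 = ((11−5)/6)² = 1.000
te_Task 3 = (7 + 4·8 + 9)/6 = 48/6 = 8; σ²_Task 3 = ((9−7)/6)² = 0.111
te_Task 4 = (1 + 4·2 + 3)/6 = 12/6 = 2; σ²_Task 4 = ((3−1)/6)² = 0.111
te_Task 5 = (3 + 4·5 + 7)/6 = 30/6 = 5; σ²_Task 5 = ((7−3)/6)² = 0.444
te_Task 6 = (9 + 4·12 + 15)/6 = 72/6 = 12; σ²_Task 6 = ((15−9)/6)² = 1.000
te_Task 7 = (5 + 4·8 + 11)/6 = 48/6 = 8; σ²_Task 7 = ((11−5)/6)² = 1.000
te_Task 8 = (9 + 4·12 + 15)/6 = 72/6 = 12; σ²_Task 8 = ((15−9)/6)² = 1.000

Forward pass:
ES_Task 1 = 0; EF_Task 1 = 12
ES_Task 2 = 0; EF_Task 2 = 8
ES_Task 3 = max(EF_Task 1=12, EF_Task 2=8) = 12; EF_Task 3 = 12+8 = 20
ES_Task 4 = max(EF_Task 1=12, EF_Task 2=8) = 12; EF_Task 4 = 12+2 = 14
ES_Task 5 = max(EF_Task 1=12, EF_Task 2=8) = 12; EF_Task 5 = 12+5 = 17
ES_Task 6 = max(EF_Task 1=12, EF_Task 2=8) = 12; EF_Task 6 = 12+12 = 24
ES_Task 7 = max(EF_Task 1=12, EF_Task 2=8) = 12; EF_Task 7 = 12+8 = 20
ES_Task 8 = max(EF_Task 2=8, EF_Task 3=20, EF_Task 4=14, EF_Task 5=17, EF_Task 6=24, EF_Task 7=20) = 24; EF_Task 8 = 24+12 = 36
Expected project duration μ = 36 days. Critical path: Task 1 → Task 6 → Task 8.

Variance along critical path = 1.778 + 1.000 + 1.000 = 3.778
σ = √3.778 = 1.944 days

1.94 days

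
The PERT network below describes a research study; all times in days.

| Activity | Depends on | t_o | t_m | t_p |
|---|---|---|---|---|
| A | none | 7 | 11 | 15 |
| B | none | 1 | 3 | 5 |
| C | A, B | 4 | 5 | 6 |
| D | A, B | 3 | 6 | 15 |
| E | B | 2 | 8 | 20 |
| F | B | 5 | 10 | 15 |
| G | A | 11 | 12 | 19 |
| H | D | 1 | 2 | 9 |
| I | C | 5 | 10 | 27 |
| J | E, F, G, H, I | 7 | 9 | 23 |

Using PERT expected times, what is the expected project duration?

39 days

te_A = (7 + 4·11 + 15)/6 = 66/6 = 11
te_B = (1 + 4·3 + 5)/6 = 18/6 = 3
te_C = (4 + 4·5 + 6)/6 = 30/6 = 5
te_D = (3 + 4·6 + 15)/6 = 42/6 = 7
te_E = (2 + 4·8 + 20)/6 = 54/6 = 9
te_F = (5 + 4·10 + 15)/6 = 60/6 = 10
te_G = (11 + 4·12 + 19)/6 = 78/6 = 13
te_H = (1 + 4·2 + 9)/6 = 18/6 = 3
te_I = (5 + 4·10 + 27)/6 = 72/6 = 12
te_J = (7 + 4·9 + 23)/6 = 66/6 = 11

Forward pass:
ES_A = 0; EF_A = 11
ES_B = 0; EF_B = 3
ES_C = max(EF_A=11, EF_B=3) = 11; EF_C = 11+5 = 16
ES_D = max(EF_A=11, EF_B=3) = 11; EF_D = 11+7 = 18
ES_E = 3; EF_E = 3+9 = 12
ES_F = 3; EF_F = 3+10 = 13
ES_G = 11; EF_G = 11+13 = 24
ES_H = 18; EF_H = 18+3 = 21
ES_I = 16; EF_I = 16+12 = 28
ES_J = max(EF_E=12, EF_F=13, EF_G=24, EF_H=21, EF_I=28) = 28; EF_J = 28+11 = 39
Expected project duration μ = 39 days. Critical path: A → C → I → J.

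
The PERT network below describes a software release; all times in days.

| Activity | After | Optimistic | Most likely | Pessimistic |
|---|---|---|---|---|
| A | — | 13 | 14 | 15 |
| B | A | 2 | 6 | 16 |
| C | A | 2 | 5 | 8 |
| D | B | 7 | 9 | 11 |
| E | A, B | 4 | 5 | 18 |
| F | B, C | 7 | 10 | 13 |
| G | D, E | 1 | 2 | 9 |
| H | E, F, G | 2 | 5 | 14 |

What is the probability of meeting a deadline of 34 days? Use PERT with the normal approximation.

te_A = (13 + 4·14 + 15)/6 = 84/6 = 14; σ²_A = ((15−13)/6)² = 0.111
te_B = (2 + 4·6 + 16)/6 = 42/6 = 7; σ²_B = ((16−2)/6)² = 5.444
te_C = (2 + 4·5 + 8)/6 = 30/6 = 5; σ²_C = ((8−2)/6)² = 1.000
te_D = (7 + 4·9 + 11)/6 = 54/6 = 9; σ²_D = ((11−7)/6)² = 0.444
te_E = (4 + 4·5 + 18)/6 = 42/6 = 7; σ²_E = ((18−4)/6)² = 5.444
te_F = (7 + 4·10 + 13)/6 = 60/6 = 10; σ²_F = ((13−7)/6)² = 1.000
te_G = (1 + 4·2 + 9)/6 = 18/6 = 3; σ²_G = ((9−1)/6)² = 1.778
te_H = (2 + 4·5 + 14)/6 = 36/6 = 6; σ²_H = ((14−2)/6)² = 4.000

Forward pass:
ES_A = 0; EF_A = 14
ES_B = 14; EF_B = 14+7 = 21
ES_C = 14; EF_C = 14+5 = 19
ES_D = 21; EF_D = 21+9 = 30
ES_E = max(EF_A=14, EF_B=21) = 21; EF_E = 21+7 = 28
ES_F = max(EF_B=21, EF_C=19) = 21; EF_F = 21+10 = 31
ES_G = max(EF_D=30, EF_E=28) = 30; EF_G = 30+3 = 33
ES_H = max(EF_E=28, EF_F=31, EF_G=33) = 33; EF_H = 33+6 = 39
Expected project duration μ = 39 days. Critical path: A → B → D → G → H.

Variance along critical path = 0.111 + 5.444 + 0.444 + 1.778 + 4.000 = 11.778; σ = √11.778 = 3.432 days.
Z = (34 − 39) / 3.432 = -1.457
P(T ≤ 34) = Φ(-1.457) ≈ 0.073

0.073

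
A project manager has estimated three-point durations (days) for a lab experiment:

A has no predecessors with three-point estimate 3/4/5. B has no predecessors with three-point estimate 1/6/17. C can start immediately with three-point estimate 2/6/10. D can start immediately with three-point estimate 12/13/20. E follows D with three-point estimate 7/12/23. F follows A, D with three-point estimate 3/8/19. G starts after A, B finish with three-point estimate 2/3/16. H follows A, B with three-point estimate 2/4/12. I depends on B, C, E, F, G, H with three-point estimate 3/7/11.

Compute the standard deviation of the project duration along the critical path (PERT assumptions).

te_A = (3 + 4·4 + 5)/6 = 24/6 = 4; σ²_A = ((5−3)/6)² = 0.111
te_B = (1 + 4·6 + 17)/6 = 42/6 = 7; σ²_B = ((17−1)/6)² = 7.111
te_C = (2 + 4·6 + 10)/6 = 36/6 = 6; σ²_C = ((10−2)/6)² = 1.778
te_D = (12 + 4·13 + 20)/6 = 84/6 = 14; σ²_D = ((20−12)/6)² = 1.778
te_E = (7 + 4·12 + 23)/6 = 78/6 = 13; σ²_E = ((23−7)/6)² = 7.111
te_F = (3 + 4·8 + 19)/6 = 54/6 = 9; σ²_F = ((19−3)/6)² = 7.111
te_G = (2 + 4·3 + 16)/6 = 30/6 = 5; σ²_G = ((16−2)/6)² = 5.444
te_H = (2 + 4·4 + 12)/6 = 30/6 = 5; σ²_H = ((12−2)/6)² = 2.778
te_I = (3 + 4·7 + 11)/6 = 42/6 = 7; σ²_I = ((11−3)/6)² = 1.778

Forward pass:
ES_A = 0; EF_A = 4
ES_B = 0; EF_B = 7
ES_C = 0; EF_C = 6
ES_D = 0; EF_D = 14
ES_E = 14; EF_E = 14+13 = 27
ES_F = max(EF_A=4, EF_D=14) = 14; EF_F = 14+9 = 23
ES_G = max(EF_A=4, EF_B=7) = 7; EF_G = 7+5 = 12
ES_H = max(EF_A=4, EF_B=7) = 7; EF_H = 7+5 = 12
ES_I = max(EF_B=7, EF_C=6, EF_E=27, EF_F=23, EF_G=12, EF_H=12) = 27; EF_I = 27+7 = 34
Expected project duration μ = 34 days. Critical path: D → E → I.

Variance along critical path = 1.778 + 7.111 + 1.778 = 10.667
σ = √10.667 = 3.266 days

3.27 days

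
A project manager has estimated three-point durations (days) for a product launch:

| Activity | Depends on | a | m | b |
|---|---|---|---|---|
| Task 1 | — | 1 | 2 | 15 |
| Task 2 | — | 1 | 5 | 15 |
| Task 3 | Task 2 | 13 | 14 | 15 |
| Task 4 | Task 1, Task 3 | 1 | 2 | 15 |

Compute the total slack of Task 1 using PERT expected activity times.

te_Task 1 = (1 + 4·2 + 15)/6 = 24/6 = 4
te_Task 2 = (1 + 4·5 + 15)/6 = 36/6 = 6
te_Task 3 = (13 + 4·14 + 15)/6 = 84/6 = 14
te_Task 4 = (1 + 4·2 + 15)/6 = 24/6 = 4

Forward pass:
ES_Task 1 = 0; EF_Task 1 = 4
ES_Task 2 = 0; EF_Task 2 = 6
ES_Task 3 = 6; EF_Task 3 = 6+14 = 20
ES_Task 4 = max(EF_Task 1=4, EF_Task 3=20) = 20; EF_Task 4 = 20+4 = 24
Expected project duration μ = 24 days. Critical path: Task 2 → Task 3 → Task 4.

Backward pass:
LF_Task 4 = 24; LS_Task 4 = 24−4 = 20
LF_Task 3 = LS_Task 4 = 20; LS_Task 3 = 20−14 = 6
LF_Task 2 = LS_Task 3 = 6; LS_Task 2 = 6−6 = 0
LF_Task 1 = LS_Task 4 = 20; LS_Task 1 = 20−4 = 16
Slack_Task 1 = LS_Task 1 − ES_Task 1 = 16 − 0 = 16

16 days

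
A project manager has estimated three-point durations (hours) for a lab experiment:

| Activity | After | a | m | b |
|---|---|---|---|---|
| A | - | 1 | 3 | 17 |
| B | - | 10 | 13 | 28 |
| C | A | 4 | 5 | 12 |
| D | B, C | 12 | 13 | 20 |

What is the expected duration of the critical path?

29 hours

te_A = (1 + 4·3 + 17)/6 = 30/6 = 5
te_B = (10 + 4·13 + 28)/6 = 90/6 = 15
te_C = (4 + 4·5 + 12)/6 = 36/6 = 6
te_D = (12 + 4·13 + 20)/6 = 84/6 = 14

Forward pass:
ES_A = 0; EF_A = 5
ES_B = 0; EF_B = 15
ES_C = 5; EF_C = 5+6 = 11
ES_D = max(EF_B=15, EF_C=11) = 15; EF_D = 15+14 = 29
Expected project duration μ = 29 hours. Critical path: B → D.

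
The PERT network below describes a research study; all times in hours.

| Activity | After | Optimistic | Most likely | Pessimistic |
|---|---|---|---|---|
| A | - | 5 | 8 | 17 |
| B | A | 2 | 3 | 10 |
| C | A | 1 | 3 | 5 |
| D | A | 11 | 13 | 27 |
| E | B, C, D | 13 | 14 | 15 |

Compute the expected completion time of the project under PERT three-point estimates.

te_A = (5 + 4·8 + 17)/6 = 54/6 = 9
te_B = (2 + 4·3 + 10)/6 = 24/6 = 4
te_C = (1 + 4·3 + 5)/6 = 18/6 = 3
te_D = (11 + 4·13 + 27)/6 = 90/6 = 15
te_E = (13 + 4·14 + 15)/6 = 84/6 = 14

Forward pass:
ES_A = 0; EF_A = 9
ES_B = 9; EF_B = 9+4 = 13
ES_C = 9; EF_C = 9+3 = 12
ES_D = 9; EF_D = 9+15 = 24
ES_E = max(EF_B=13, EF_C=12, EF_D=24) = 24; EF_E = 24+14 = 38
Expected project duration μ = 38 hours. Critical path: A → D → E.

38 hours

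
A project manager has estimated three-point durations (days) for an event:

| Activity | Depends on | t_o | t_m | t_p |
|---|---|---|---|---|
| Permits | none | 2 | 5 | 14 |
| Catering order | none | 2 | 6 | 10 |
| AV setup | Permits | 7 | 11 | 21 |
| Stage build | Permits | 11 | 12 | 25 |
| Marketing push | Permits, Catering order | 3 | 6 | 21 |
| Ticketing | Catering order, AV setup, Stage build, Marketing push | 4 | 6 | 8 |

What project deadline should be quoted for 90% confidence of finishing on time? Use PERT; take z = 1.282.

30.0 days

te_Permits = (2 + 4·5 + 14)/6 = 36/6 = 6; σ²_Permits = ((14−2)/6)² = 4.000
te_Catering order = (2 + 4·6 + 10)/6 = 36/6 = 6; σ²_Catering order = ((10−2)/6)² = 1.778
te_AV setup = (7 + 4·11 + 21)/6 = 72/6 = 12; σ²_AV setup = ((21−7)/6)² = 5.444
te_Stage build = (11 + 4·12 + 25)/6 = 84/6 = 14; σ²_Stage build = ((25−11)/6)² = 5.444
te_Marketing push = (3 + 4·6 + 21)/6 = 48/6 = 8; σ²_Marketing push = ((21−3)/6)² = 9.000
te_Ticketing = (4 + 4·6 + 8)/6 = 36/6 = 6; σ²_Ticketing = ((8−4)/6)² = 0.444

Forward pass:
ES_Permits = 0; EF_Permits = 6
ES_Catering order = 0; EF_Catering order = 6
ES_AV setup = 6; EF_AV setup = 6+12 = 18
ES_Stage build = 6; EF_Stage build = 6+14 = 20
ES_Marketing push = max(EF_Permits=6, EF_Catering order=6) = 6; EF_Marketing push = 6+8 = 14
ES_Ticketing = max(EF_Catering order=6, EF_AV setup=18, EF_Stage build=20, EF_Marketing push=14) = 20; EF_Ticketing = 20+6 = 26
Expected project duration μ = 26 days. Critical path: Permits → Stage build → Ticketing.

Variance along critical path = 4.000 + 5.444 + 0.444 = 9.889; σ = 3.145 days.
D = μ + z·σ = 26 + 1.282·3.145 = 30.0 days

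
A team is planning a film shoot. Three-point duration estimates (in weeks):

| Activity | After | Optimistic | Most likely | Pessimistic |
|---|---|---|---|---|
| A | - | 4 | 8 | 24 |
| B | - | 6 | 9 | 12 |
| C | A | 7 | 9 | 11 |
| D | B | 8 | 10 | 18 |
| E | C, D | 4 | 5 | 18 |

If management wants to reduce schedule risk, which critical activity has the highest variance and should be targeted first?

te_A = (4 + 4·8 + 24)/6 = 60/6 = 10; σ²_A = ((24−4)/6)² = 11.111
te_B = (6 + 4·9 + 12)/6 = 54/6 = 9; σ²_B = ((12−6)/6)² = 1.000
te_C = (7 + 4·9 + 11)/6 = 54/6 = 9; σ²_C = ((11−7)/6)² = 0.444
te_D = (8 + 4·10 + 18)/6 = 66/6 = 11; σ²_D = ((18−8)/6)² = 2.778
te_E = (4 + 4·5 + 18)/6 = 42/6 = 7; σ²_E = ((18−4)/6)² = 5.444

Forward pass:
ES_A = 0; EF_A = 10
ES_B = 0; EF_B = 9
ES_C = 10; EF_C = 10+9 = 19
ES_D = 9; EF_D = 9+11 = 20
ES_E = max(EF_C=19, EF_D=20) = 20; EF_E = 20+7 = 27
Expected project duration μ = 27 weeks. Critical path: B → D → E.

Variances on critical path: σ²_B=1.000, σ²_D=2.778, σ²_E=5.444.
Largest is σ²_E = 5.444.

E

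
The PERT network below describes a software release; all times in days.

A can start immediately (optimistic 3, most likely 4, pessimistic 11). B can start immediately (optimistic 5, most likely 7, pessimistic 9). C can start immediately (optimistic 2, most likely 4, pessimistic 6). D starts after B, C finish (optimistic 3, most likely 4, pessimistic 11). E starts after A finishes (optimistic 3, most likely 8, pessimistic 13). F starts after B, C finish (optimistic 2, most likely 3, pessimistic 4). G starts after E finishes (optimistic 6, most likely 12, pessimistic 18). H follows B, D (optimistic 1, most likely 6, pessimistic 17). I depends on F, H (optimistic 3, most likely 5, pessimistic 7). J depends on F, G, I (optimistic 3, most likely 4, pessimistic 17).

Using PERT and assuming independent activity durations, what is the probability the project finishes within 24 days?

0.031

te_A = (3 + 4·4 + 11)/6 = 30/6 = 5; σ²_A = ((11−3)/6)² = 1.778
te_B = (5 + 4·7 + 9)/6 = 42/6 = 7; σ²_B = ((9−5)/6)² = 0.444
te_C = (2 + 4·4 + 6)/6 = 24/6 = 4; σ²_C = ((6−2)/6)² = 0.444
te_D = (3 + 4·4 + 11)/6 = 30/6 = 5; σ²_D = ((11−3)/6)² = 1.778
te_E = (3 + 4·8 + 13)/6 = 48/6 = 8; σ²_E = ((13−3)/6)² = 2.778
te_F = (2 + 4·3 + 4)/6 = 18/6 = 3; σ²_F = ((4−2)/6)² = 0.111
te_G = (6 + 4·12 + 18)/6 = 72/6 = 12; σ²_G = ((18−6)/6)² = 4.000
te_H = (1 + 4·6 + 17)/6 = 42/6 = 7; σ²_H = ((17−1)/6)² = 7.111
te_I = (3 + 4·5 + 7)/6 = 30/6 = 5; σ²_I = ((7−3)/6)² = 0.444
te_J = (3 + 4·4 + 17)/6 = 36/6 = 6; σ²_J = ((17−3)/6)² = 5.444

Forward pass:
ES_A = 0; EF_A = 5
ES_B = 0; EF_B = 7
ES_C = 0; EF_C = 4
ES_D = max(EF_B=7, EF_C=4) = 7; EF_D = 7+5 = 12
ES_E = 5; EF_E = 5+8 = 13
ES_F = max(EF_B=7, EF_C=4) = 7; EF_F = 7+3 = 10
ES_G = 13; EF_G = 13+12 = 25
ES_H = max(EF_B=7, EF_D=12) = 12; EF_H = 12+7 = 19
ES_I = max(EF_F=10, EF_H=19) = 19; EF_I = 19+5 = 24
ES_J = max(EF_F=10, EF_G=25, EF_I=24) = 25; EF_J = 25+6 = 31
Expected project duration μ = 31 days. Critical path: A → E → G → J.

Variance along critical path = 1.778 + 2.778 + 4.000 + 5.444 = 14.000; σ = √14.000 = 3.742 days.
Z = (24 − 31) / 3.742 = -1.871
P(T ≤ 24) = Φ(-1.871) ≈ 0.031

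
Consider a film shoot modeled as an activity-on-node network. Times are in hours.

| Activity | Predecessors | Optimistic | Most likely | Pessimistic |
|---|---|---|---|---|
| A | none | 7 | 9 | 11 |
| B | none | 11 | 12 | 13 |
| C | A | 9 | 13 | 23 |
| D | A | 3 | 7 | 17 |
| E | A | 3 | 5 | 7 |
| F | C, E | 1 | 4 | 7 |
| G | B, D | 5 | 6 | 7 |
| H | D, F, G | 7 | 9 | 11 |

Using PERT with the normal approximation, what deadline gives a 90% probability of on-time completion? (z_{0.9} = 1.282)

te_A = (7 + 4·9 + 11)/6 = 54/6 = 9; σ²_A = ((11−7)/6)² = 0.444
te_B = (11 + 4·12 + 13)/6 = 72/6 = 12; σ²_B = ((13−11)/6)² = 0.111
te_C = (9 + 4·13 + 23)/6 = 84/6 = 14; σ²_C = ((23−9)/6)² = 5.444
te_D = (3 + 4·7 + 17)/6 = 48/6 = 8; σ²_D = ((17−3)/6)² = 5.444
te_E = (3 + 4·5 + 7)/6 = 30/6 = 5; σ²_E = ((7−3)/6)² = 0.444
te_F = (1 + 4·4 + 7)/6 = 24/6 = 4; σ²_F = ((7−1)/6)² = 1.000
te_G = (5 + 4·6 + 7)/6 = 36/6 = 6; σ²_G = ((7−5)/6)² = 0.111
te_H = (7 + 4·9 + 11)/6 = 54/6 = 9; σ²_H = ((11−7)/6)² = 0.444

Forward pass:
ES_A = 0; EF_A = 9
ES_B = 0; EF_B = 12
ES_C = 9; EF_C = 9+14 = 23
ES_D = 9; EF_D = 9+8 = 17
ES_E = 9; EF_E = 9+5 = 14
ES_F = max(EF_C=23, EF_E=14) = 23; EF_F = 23+4 = 27
ES_G = max(EF_B=12, EF_D=17) = 17; EF_G = 17+6 = 23
ES_H = max(EF_D=17, EF_F=27, EF_G=23) = 27; EF_H = 27+9 = 36
Expected project duration μ = 36 hours. Critical path: A → C → F → H.

Variance along critical path = 0.444 + 5.444 + 1.000 + 0.444 = 7.333; σ = 2.708 hours.
D = μ + z·σ = 36 + 1.282·2.708 = 39.5 hours

39.5 hours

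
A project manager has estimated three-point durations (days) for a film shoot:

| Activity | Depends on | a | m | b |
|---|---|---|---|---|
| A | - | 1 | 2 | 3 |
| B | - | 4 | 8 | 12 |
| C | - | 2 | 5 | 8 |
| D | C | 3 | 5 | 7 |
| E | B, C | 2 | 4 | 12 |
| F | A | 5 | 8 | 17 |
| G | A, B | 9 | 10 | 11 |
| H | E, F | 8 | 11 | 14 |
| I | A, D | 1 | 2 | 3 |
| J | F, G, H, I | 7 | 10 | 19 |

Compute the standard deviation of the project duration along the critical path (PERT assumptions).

te_A = (1 + 4·2 + 3)/6 = 12/6 = 2; σ²_A = ((3−1)/6)² = 0.111
te_B = (4 + 4·8 + 12)/6 = 48/6 = 8; σ²_B = ((12−4)/6)² = 1.778
te_C = (2 + 4·5 + 8)/6 = 30/6 = 5; σ²_C = ((8−2)/6)² = 1.000
te_D = (3 + 4·5 + 7)/6 = 30/6 = 5; σ²_D = ((7−3)/6)² = 0.444
te_E = (2 + 4·4 + 12)/6 = 30/6 = 5; σ²_E = ((12−2)/6)² = 2.778
te_F = (5 + 4·8 + 17)/6 = 54/6 = 9; σ²_F = ((17−5)/6)² = 4.000
te_G = (9 + 4·10 + 11)/6 = 60/6 = 10; σ²_G = ((11−9)/6)² = 0.111
te_H = (8 + 4·11 + 14)/6 = 66/6 = 11; σ²_H = ((14−8)/6)² = 1.000
te_I = (1 + 4·2 + 3)/6 = 12/6 = 2; σ²_I = ((3−1)/6)² = 0.111
te_J = (7 + 4·10 + 19)/6 = 66/6 = 11; σ²_J = ((19−7)/6)² = 4.000

Forward pass:
ES_A = 0; EF_A = 2
ES_B = 0; EF_B = 8
ES_C = 0; EF_C = 5
ES_D = 5; EF_D = 5+5 = 10
ES_E = max(EF_B=8, EF_C=5) = 8; EF_E = 8+5 = 13
ES_F = 2; EF_F = 2+9 = 11
ES_G = max(EF_A=2, EF_B=8) = 8; EF_G = 8+10 = 18
ES_H = max(EF_E=13, EF_F=11) = 13; EF_H = 13+11 = 24
ES_I = max(EF_A=2, EF_D=10) = 10; EF_I = 10+2 = 12
ES_J = max(EF_F=11, EF_G=18, EF_H=24, EF_I=12) = 24; EF_J = 24+11 = 35
Expected project duration μ = 35 days. Critical path: B → E → H → J.

Variance along critical path = 1.778 + 2.778 + 1.000 + 4.000 = 9.556
σ = √9.556 = 3.091 days

3.09 days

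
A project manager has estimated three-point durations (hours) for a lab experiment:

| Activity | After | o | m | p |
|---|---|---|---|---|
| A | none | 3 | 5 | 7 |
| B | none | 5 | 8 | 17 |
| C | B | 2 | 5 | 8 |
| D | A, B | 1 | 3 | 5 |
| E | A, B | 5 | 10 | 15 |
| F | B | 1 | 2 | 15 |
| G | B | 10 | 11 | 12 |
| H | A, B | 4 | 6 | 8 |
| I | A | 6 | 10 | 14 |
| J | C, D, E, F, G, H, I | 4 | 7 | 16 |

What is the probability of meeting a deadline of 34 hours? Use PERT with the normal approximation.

0.982

te_A = (3 + 4·5 + 7)/6 = 30/6 = 5; σ²_A = ((7−3)/6)² = 0.444
te_B = (5 + 4·8 + 17)/6 = 54/6 = 9; σ²_B = ((17−5)/6)² = 4.000
te_C = (2 + 4·5 + 8)/6 = 30/6 = 5; σ²_C = ((8−2)/6)² = 1.000
te_D = (1 + 4·3 + 5)/6 = 18/6 = 3; σ²_D = ((5−1)/6)² = 0.444
te_E = (5 + 4·10 + 15)/6 = 60/6 = 10; σ²_E = ((15−5)/6)² = 2.778
te_F = (1 + 4·2 + 15)/6 = 24/6 = 4; σ²_F = ((15−1)/6)² = 5.444
te_G = (10 + 4·11 + 12)/6 = 66/6 = 11; σ²_G = ((12−10)/6)² = 0.111
te_H = (4 + 4·6 + 8)/6 = 36/6 = 6; σ²_H = ((8−4)/6)² = 0.444
te_I = (6 + 4·10 + 14)/6 = 60/6 = 10; σ²_I = ((14−6)/6)² = 1.778
te_J = (4 + 4·7 + 16)/6 = 48/6 = 8; σ²_J = ((16−4)/6)² = 4.000

Forward pass:
ES_A = 0; EF_A = 5
ES_B = 0; EF_B = 9
ES_C = 9; EF_C = 9+5 = 14
ES_D = max(EF_A=5, EF_B=9) = 9; EF_D = 9+3 = 12
ES_E = max(EF_A=5, EF_B=9) = 9; EF_E = 9+10 = 19
ES_F = 9; EF_F = 9+4 = 13
ES_G = 9; EF_G = 9+11 = 20
ES_H = max(EF_A=5, EF_B=9) = 9; EF_H = 9+6 = 15
ES_I = 5; EF_I = 5+10 = 15
ES_J = max(EF_C=14, EF_D=12, EF_E=19, EF_F=13, EF_G=20, EF_H=15, EF_I=15) = 20; EF_J = 20+8 = 28
Expected project duration μ = 28 hours. Critical path: B → G → J.

Variance along critical path = 4.000 + 0.111 + 4.000 = 8.111; σ = √8.111 = 2.848 hours.
Z = (34 − 28) / 2.848 = 2.107
P(T ≤ 34) = Φ(2.107) ≈ 0.982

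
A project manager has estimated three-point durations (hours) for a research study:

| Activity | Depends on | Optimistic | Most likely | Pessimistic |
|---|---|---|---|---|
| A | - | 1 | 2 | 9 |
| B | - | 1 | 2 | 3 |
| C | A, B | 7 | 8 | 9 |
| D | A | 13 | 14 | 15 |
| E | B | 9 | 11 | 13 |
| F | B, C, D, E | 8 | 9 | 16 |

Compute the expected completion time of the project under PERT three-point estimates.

te_A = (1 + 4·2 + 9)/6 = 18/6 = 3
te_B = (1 + 4·2 + 3)/6 = 12/6 = 2
te_C = (7 + 4·8 + 9)/6 = 48/6 = 8
te_D = (13 + 4·14 + 15)/6 = 84/6 = 14
te_E = (9 + 4·11 + 13)/6 = 66/6 = 11
te_F = (8 + 4·9 + 16)/6 = 60/6 = 10

Forward pass:
ES_A = 0; EF_A = 3
ES_B = 0; EF_B = 2
ES_C = max(EF_A=3, EF_B=2) = 3; EF_C = 3+8 = 11
ES_D = 3; EF_D = 3+14 = 17
ES_E = 2; EF_E = 2+11 = 13
ES_F = max(EF_B=2, EF_C=11, EF_D=17, EF_E=13) = 17; EF_F = 17+10 = 27
Expected project duration μ = 27 hours. Critical path: A → D → F.

27 hours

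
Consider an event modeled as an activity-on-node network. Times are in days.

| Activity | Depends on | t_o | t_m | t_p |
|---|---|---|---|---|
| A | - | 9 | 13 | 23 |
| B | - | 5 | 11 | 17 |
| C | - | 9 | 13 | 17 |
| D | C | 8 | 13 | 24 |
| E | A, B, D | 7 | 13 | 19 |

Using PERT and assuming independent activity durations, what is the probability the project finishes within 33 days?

0.026

te_A = (9 + 4·13 + 23)/6 = 84/6 = 14; σ²_A = ((23−9)/6)² = 5.444
te_B = (5 + 4·11 + 17)/6 = 66/6 = 11; σ²_B = ((17−5)/6)² = 4.000
te_C = (9 + 4·13 + 17)/6 = 78/6 = 13; σ²_C = ((17−9)/6)² = 1.778
te_D = (8 + 4·13 + 24)/6 = 84/6 = 14; σ²_D = ((24−8)/6)² = 7.111
te_E = (7 + 4·13 + 19)/6 = 78/6 = 13; σ²_E = ((19−7)/6)² = 4.000

Forward pass:
ES_A = 0; EF_A = 14
ES_B = 0; EF_B = 11
ES_C = 0; EF_C = 13
ES_D = 13; EF_D = 13+14 = 27
ES_E = max(EF_A=14, EF_B=11, EF_D=27) = 27; EF_E = 27+13 = 40
Expected project duration μ = 40 days. Critical path: C → D → E.

Variance along critical path = 1.778 + 7.111 + 4.000 = 12.889; σ = √12.889 = 3.590 days.
Z = (33 − 40) / 3.590 = -1.950
P(T ≤ 33) = Φ(-1.950) ≈ 0.026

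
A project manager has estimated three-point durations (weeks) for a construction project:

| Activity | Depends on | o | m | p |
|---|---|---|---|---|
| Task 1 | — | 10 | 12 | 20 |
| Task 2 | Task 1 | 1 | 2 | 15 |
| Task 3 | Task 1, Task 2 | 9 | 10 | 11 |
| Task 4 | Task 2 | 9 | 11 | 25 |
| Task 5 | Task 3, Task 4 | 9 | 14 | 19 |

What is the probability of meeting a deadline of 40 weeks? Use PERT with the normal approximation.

te_Task 1 = (10 + 4·12 + 20)/6 = 78/6 = 13; σ²_Task 1 = ((20−10)/6)² = 2.778
te_Task 2 = (1 + 4·2 + 15)/6 = 24/6 = 4; σ²_Task 2 = ((15−1)/6)² = 5.444
te_Task 3 = (9 + 4·10 + 11)/6 = 60/6 = 10; σ²_Task 3 = ((11−9)/6)² = 0.111
te_Task 4 = (9 + 4·11 + 25)/6 = 78/6 = 13; σ²_Task 4 = ((25−9)/6)² = 7.111
te_Task 5 = (9 + 4·14 + 19)/6 = 84/6 = 14; σ²_Task 5 = ((19−9)/6)² = 2.778

Forward pass:
ES_Task 1 = 0; EF_Task 1 = 13
ES_Task 2 = 13; EF_Task 2 = 13+4 = 17
ES_Task 3 = max(EF_Task 1=13, EF_Task 2=17) = 17; EF_Task 3 = 17+10 = 27
ES_Task 4 = 17; EF_Task 4 = 17+13 = 30
ES_Task 5 = max(EF_Task 3=27, EF_Task 4=30) = 30; EF_Task 5 = 30+14 = 44
Expected project duration μ = 44 weeks. Critical path: Task 1 → Task 2 → Task 4 → Task 5.

Variance along critical path = 2.778 + 5.444 + 7.111 + 2.778 = 18.111; σ = √18.111 = 4.256 weeks.
Z = (40 − 44) / 4.256 = -0.940
P(T ≤ 40) = Φ(-0.940) ≈ 0.174

0.174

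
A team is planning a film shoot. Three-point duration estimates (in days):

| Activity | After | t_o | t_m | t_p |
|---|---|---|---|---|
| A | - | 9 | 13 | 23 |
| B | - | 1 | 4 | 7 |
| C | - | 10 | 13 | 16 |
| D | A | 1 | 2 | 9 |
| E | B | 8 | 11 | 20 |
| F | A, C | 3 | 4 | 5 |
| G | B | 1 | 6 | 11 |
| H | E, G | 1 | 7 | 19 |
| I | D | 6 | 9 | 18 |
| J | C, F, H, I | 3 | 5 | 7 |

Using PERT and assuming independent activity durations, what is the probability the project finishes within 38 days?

0.961

te_A = (9 + 4·13 + 23)/6 = 84/6 = 14; σ²_A = ((23−9)/6)² = 5.444
te_B = (1 + 4·4 + 7)/6 = 24/6 = 4; σ²_B = ((7−1)/6)² = 1.000
te_C = (10 + 4·13 + 16)/6 = 78/6 = 13; σ²_C = ((16−10)/6)² = 1.000
te_D = (1 + 4·2 + 9)/6 = 18/6 = 3; σ²_D = ((9−1)/6)² = 1.778
te_E = (8 + 4·11 + 20)/6 = 72/6 = 12; σ²_E = ((20−8)/6)² = 4.000
te_F = (3 + 4·4 + 5)/6 = 24/6 = 4; σ²_F = ((5−3)/6)² = 0.111
te_G = (1 + 4·6 + 11)/6 = 36/6 = 6; σ²_G = ((11−1)/6)² = 2.778
te_H = (1 + 4·7 + 19)/6 = 48/6 = 8; σ²_H = ((19−1)/6)² = 9.000
te_I = (6 + 4·9 + 18)/6 = 60/6 = 10; σ²_I = ((18−6)/6)² = 4.000
te_J = (3 + 4·5 + 7)/6 = 30/6 = 5; σ²_J = ((7−3)/6)² = 0.444

Forward pass:
ES_A = 0; EF_A = 14
ES_B = 0; EF_B = 4
ES_C = 0; EF_C = 13
ES_D = 14; EF_D = 14+3 = 17
ES_E = 4; EF_E = 4+12 = 16
ES_F = max(EF_A=14, EF_C=13) = 14; EF_F = 14+4 = 18
ES_G = 4; EF_G = 4+6 = 10
ES_H = max(EF_E=16, EF_G=10) = 16; EF_H = 16+8 = 24
ES_I = 17; EF_I = 17+10 = 27
ES_J = max(EF_C=13, EF_F=18, EF_H=24, EF_I=27) = 27; EF_J = 27+5 = 32
Expected project duration μ = 32 days. Critical path: A → D → I → J.

Variance along critical path = 5.444 + 1.778 + 4.000 + 0.444 = 11.667; σ = √11.667 = 3.416 days.
Z = (38 − 32) / 3.416 = 1.757
P(T ≤ 38) = Φ(1.757) ≈ 0.961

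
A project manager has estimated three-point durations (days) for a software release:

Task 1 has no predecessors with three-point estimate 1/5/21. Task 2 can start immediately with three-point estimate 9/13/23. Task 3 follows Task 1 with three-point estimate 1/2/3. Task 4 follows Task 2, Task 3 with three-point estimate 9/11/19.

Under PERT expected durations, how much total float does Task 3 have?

5 days

te_Task 1 = (1 + 4·5 + 21)/6 = 42/6 = 7
te_Task 2 = (9 + 4·13 + 23)/6 = 84/6 = 14
te_Task 3 = (1 + 4·2 + 3)/6 = 12/6 = 2
te_Task 4 = (9 + 4·11 + 19)/6 = 72/6 = 12

Forward pass:
ES_Task 1 = 0; EF_Task 1 = 7
ES_Task 2 = 0; EF_Task 2 = 14
ES_Task 3 = 7; EF_Task 3 = 7+2 = 9
ES_Task 4 = max(EF_Task 2=14, EF_Task 3=9) = 14; EF_Task 4 = 14+12 = 26
Expected project duration μ = 26 days. Critical path: Task 2 → Task 4.

Backward pass:
LF_Task 4 = 26; LS_Task 4 = 26−12 = 14
LF_Task 3 = LS_Task 4 = 14; LS_Task 3 = 14−2 = 12
LF_Task 2 = LS_Task 4 = 14; LS_Task 2 = 14−14 = 0
LF_Task 1 = LS_Task 3 = 12; LS_Task 1 = 12−7 = 5
Slack_Task 3 = LS_Task 3 − ES_Task 3 = 12 − 7 = 5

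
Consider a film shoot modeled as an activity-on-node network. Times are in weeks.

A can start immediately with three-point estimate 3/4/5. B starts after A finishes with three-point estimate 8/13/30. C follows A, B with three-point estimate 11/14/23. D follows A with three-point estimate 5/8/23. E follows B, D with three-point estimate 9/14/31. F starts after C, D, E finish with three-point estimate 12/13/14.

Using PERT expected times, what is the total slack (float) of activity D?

5 weeks

te_A = (3 + 4·4 + 5)/6 = 24/6 = 4
te_B = (8 + 4·13 + 30)/6 = 90/6 = 15
te_C = (11 + 4·14 + 23)/6 = 90/6 = 15
te_D = (5 + 4·8 + 23)/6 = 60/6 = 10
te_E = (9 + 4·14 + 31)/6 = 96/6 = 16
te_F = (12 + 4·13 + 14)/6 = 78/6 = 13

Forward pass:
ES_A = 0; EF_A = 4
ES_B = 4; EF_B = 4+15 = 19
ES_C = max(EF_A=4, EF_B=19) = 19; EF_C = 19+15 = 34
ES_D = 4; EF_D = 4+10 = 14
ES_E = max(EF_B=19, EF_D=14) = 19; EF_E = 19+16 = 35
ES_F = max(EF_C=34, EF_D=14, EF_E=35) = 35; EF_F = 35+13 = 48
Expected project duration μ = 48 weeks. Critical path: A → B → E → F.

Backward pass:
LF_F = 48; LS_F = 48−13 = 35
LF_E = LS_F = 35; LS_E = 35−16 = 19
LF_D = min(LS_E=19, LS_F=35) = 19; LS_D = 19−10 = 9
LF_C = LS_F = 35; LS_C = 35−15 = 20
LF_B = min(LS_C=20, LS_E=19) = 19; LS_B = 19−15 = 4
LF_A = min(LS_B=4, LS_C=20, LS_D=9) = 4; LS_A = 4−4 = 0
Slack_D = LS_D − ES_D = 9 − 4 = 5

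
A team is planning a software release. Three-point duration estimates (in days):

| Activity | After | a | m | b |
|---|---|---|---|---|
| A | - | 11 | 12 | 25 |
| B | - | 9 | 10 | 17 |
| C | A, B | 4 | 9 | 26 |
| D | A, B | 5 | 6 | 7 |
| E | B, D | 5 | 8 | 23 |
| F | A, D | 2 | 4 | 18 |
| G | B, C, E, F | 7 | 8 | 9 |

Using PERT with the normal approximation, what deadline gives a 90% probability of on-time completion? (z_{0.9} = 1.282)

42.9 days

te_A = (11 + 4·12 + 25)/6 = 84/6 = 14; σ²_A = ((25−11)/6)² = 5.444
te_B = (9 + 4·10 + 17)/6 = 66/6 = 11; σ²_B = ((17−9)/6)² = 1.778
te_C = (4 + 4·9 + 26)/6 = 66/6 = 11; σ²_C = ((26−4)/6)² = 13.444
te_D = (5 + 4·6 + 7)/6 = 36/6 = 6; σ²_D = ((7−5)/6)² = 0.111
te_E = (5 + 4·8 + 23)/6 = 60/6 = 10; σ²_E = ((23−5)/6)² = 9.000
te_F = (2 + 4·4 + 18)/6 = 36/6 = 6; σ²_F = ((18−2)/6)² = 7.111
te_G = (7 + 4·8 + 9)/6 = 48/6 = 8; σ²_G = ((9−7)/6)² = 0.111

Forward pass:
ES_A = 0; EF_A = 14
ES_B = 0; EF_B = 11
ES_C = max(EF_A=14, EF_B=11) = 14; EF_C = 14+11 = 25
ES_D = max(EF_A=14, EF_B=11) = 14; EF_D = 14+6 = 20
ES_E = max(EF_B=11, EF_D=20) = 20; EF_E = 20+10 = 30
ES_F = max(EF_A=14, EF_D=20) = 20; EF_F = 20+6 = 26
ES_G = max(EF_B=11, EF_C=25, EF_E=30, EF_F=26) = 30; EF_G = 30+8 = 38
Expected project duration μ = 38 days. Critical path: A → D → E → G.

Variance along critical path = 5.444 + 0.111 + 9.000 + 0.111 = 14.667; σ = 3.830 days.
D = μ + z·σ = 38 + 1.282·3.830 = 42.9 days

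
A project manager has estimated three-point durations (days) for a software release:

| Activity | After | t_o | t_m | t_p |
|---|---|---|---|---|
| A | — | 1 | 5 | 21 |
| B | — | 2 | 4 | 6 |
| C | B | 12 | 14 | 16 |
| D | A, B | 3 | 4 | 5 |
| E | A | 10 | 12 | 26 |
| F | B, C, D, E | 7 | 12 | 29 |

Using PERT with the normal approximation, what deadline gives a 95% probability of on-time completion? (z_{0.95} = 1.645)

te_A = (1 + 4·5 + 21)/6 = 42/6 = 7; σ²_A = ((21−1)/6)² = 11.111
te_B = (2 + 4·4 + 6)/6 = 24/6 = 4; σ²_B = ((6−2)/6)² = 0.444
te_C = (12 + 4·14 + 16)/6 = 84/6 = 14; σ²_C = ((16−12)/6)² = 0.444
te_D = (3 + 4·4 + 5)/6 = 24/6 = 4; σ²_D = ((5−3)/6)² = 0.111
te_E = (10 + 4·12 + 26)/6 = 84/6 = 14; σ²_E = ((26−10)/6)² = 7.111
te_F = (7 + 4·12 + 29)/6 = 84/6 = 14; σ²_F = ((29−7)/6)² = 13.444

Forward pass:
ES_A = 0; EF_A = 7
ES_B = 0; EF_B = 4
ES_C = 4; EF_C = 4+14 = 18
ES_D = max(EF_A=7, EF_B=4) = 7; EF_D = 7+4 = 11
ES_E = 7; EF_E = 7+14 = 21
ES_F = max(EF_B=4, EF_C=18, EF_D=11, EF_E=21) = 21; EF_F = 21+14 = 35
Expected project duration μ = 35 days. Critical path: A → E → F.

Variance along critical path = 11.111 + 7.111 + 13.444 = 31.667; σ = 5.627 days.
D = μ + z·σ = 35 + 1.645·5.627 = 44.3 days

44.3 days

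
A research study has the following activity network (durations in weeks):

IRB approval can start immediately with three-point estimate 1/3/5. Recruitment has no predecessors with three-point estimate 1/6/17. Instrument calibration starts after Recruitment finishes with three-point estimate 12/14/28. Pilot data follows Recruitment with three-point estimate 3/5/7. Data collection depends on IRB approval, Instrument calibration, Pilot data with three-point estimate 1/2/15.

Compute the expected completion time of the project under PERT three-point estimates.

te_IRB approval = (1 + 4·3 + 5)/6 = 18/6 = 3
te_Recruitment = (1 + 4·6 + 17)/6 = 42/6 = 7
te_Instrument calibration = (12 + 4·14 + 28)/6 = 96/6 = 16
te_Pilot data = (3 + 4·5 + 7)/6 = 30/6 = 5
te_Data collection = (1 + 4·2 + 15)/6 = 24/6 = 4

Forward pass:
ES_IRB approval = 0; EF_IRB approval = 3
ES_Recruitment = 0; EF_Recruitment = 7
ES_Instrument calibration = 7; EF_Instrument calibration = 7+16 = 23
ES_Pilot data = 7; EF_Pilot data = 7+5 = 12
ES_Data collection = max(EF_IRB approval=3, EF_Instrument calibration=23, EF_Pilot data=12) = 23; EF_Data collection = 23+4 = 27
Expected project duration μ = 27 weeks. Critical path: Recruitment → Instrument calibration → Data collection.

27 weeks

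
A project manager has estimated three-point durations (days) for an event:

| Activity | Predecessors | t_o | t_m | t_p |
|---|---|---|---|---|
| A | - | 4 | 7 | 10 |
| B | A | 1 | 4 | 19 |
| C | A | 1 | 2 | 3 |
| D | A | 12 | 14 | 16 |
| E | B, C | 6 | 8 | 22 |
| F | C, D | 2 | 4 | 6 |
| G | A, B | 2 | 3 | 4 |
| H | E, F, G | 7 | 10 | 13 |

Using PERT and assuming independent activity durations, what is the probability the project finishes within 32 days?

0.039

te_A = (4 + 4·7 + 10)/6 = 42/6 = 7; σ²_A = ((10−4)/6)² = 1.000
te_B = (1 + 4·4 + 19)/6 = 36/6 = 6; σ²_B = ((19−1)/6)² = 9.000
te_C = (1 + 4·2 + 3)/6 = 12/6 = 2; σ²_C = ((3−1)/6)² = 0.111
te_D = (12 + 4·14 + 16)/6 = 84/6 = 14; σ²_D = ((16−12)/6)² = 0.444
te_E = (6 + 4·8 + 22)/6 = 60/6 = 10; σ²_E = ((22−6)/6)² = 7.111
te_F = (2 + 4·4 + 6)/6 = 24/6 = 4; σ²_F = ((6−2)/6)² = 0.444
te_G = (2 + 4·3 + 4)/6 = 18/6 = 3; σ²_G = ((4−2)/6)² = 0.111
te_H = (7 + 4·10 + 13)/6 = 60/6 = 10; σ²_H = ((13−7)/6)² = 1.000

Forward pass:
ES_A = 0; EF_A = 7
ES_B = 7; EF_B = 7+6 = 13
ES_C = 7; EF_C = 7+2 = 9
ES_D = 7; EF_D = 7+14 = 21
ES_E = max(EF_B=13, EF_C=9) = 13; EF_E = 13+10 = 23
ES_F = max(EF_C=9, EF_D=21) = 21; EF_F = 21+4 = 25
ES_G = max(EF_A=7, EF_B=13) = 13; EF_G = 13+3 = 16
ES_H = max(EF_E=23, EF_F=25, EF_G=16) = 25; EF_H = 25+10 = 35
Expected project duration μ = 35 days. Critical path: A → D → F → H.

Variance along critical path = 1.000 + 0.444 + 0.444 + 1.000 = 2.889; σ = √2.889 = 1.700 days.
Z = (32 − 35) / 1.700 = -1.765
P(T ≤ 32) = Φ(-1.765) ≈ 0.039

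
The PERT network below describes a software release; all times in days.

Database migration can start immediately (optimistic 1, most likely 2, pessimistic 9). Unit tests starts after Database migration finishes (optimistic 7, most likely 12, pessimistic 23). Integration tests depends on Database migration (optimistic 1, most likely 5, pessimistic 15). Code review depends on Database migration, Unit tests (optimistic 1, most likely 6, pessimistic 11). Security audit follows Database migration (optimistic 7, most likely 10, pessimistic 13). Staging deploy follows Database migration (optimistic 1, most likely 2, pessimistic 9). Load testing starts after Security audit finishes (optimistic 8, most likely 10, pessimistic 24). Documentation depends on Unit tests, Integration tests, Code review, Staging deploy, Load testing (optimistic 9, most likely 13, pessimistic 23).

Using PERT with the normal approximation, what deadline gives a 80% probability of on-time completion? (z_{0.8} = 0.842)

42.3 days

te_Database migration = (1 + 4·2 + 9)/6 = 18/6 = 3; σ²_Database migration = ((9−1)/6)² = 1.778
te_Unit tests = (7 + 4·12 + 23)/6 = 78/6 = 13; σ²_Unit tests = ((23−7)/6)² = 7.111
te_Integration tests = (1 + 4·5 + 15)/6 = 36/6 = 6; σ²_Integration tests = ((15−1)/6)² = 5.444
te_Code review = (1 + 4·6 + 11)/6 = 36/6 = 6; σ²_Code review = ((11−1)/6)² = 2.778
te_Security audit = (7 + 4·10 + 13)/6 = 60/6 = 10; σ²_Security audit = ((13−7)/6)² = 1.000
te_Staging deploy = (1 + 4·2 + 9)/6 = 18/6 = 3; σ²_Staging deploy = ((9−1)/6)² = 1.778
te_Load testing = (8 + 4·10 + 24)/6 = 72/6 = 12; σ²_Load testing = ((24−8)/6)² = 7.111
te_Documentation = (9 + 4·13 + 23)/6 = 84/6 = 14; σ²_Documentation = ((23−9)/6)² = 5.444

Forward pass:
ES_Database migration = 0; EF_Database migration = 3
ES_Unit tests = 3; EF_Unit tests = 3+13 = 16
ES_Integration tests = 3; EF_Integration tests = 3+6 = 9
ES_Code review = max(EF_Database migration=3, EF_Unit tests=16) = 16; EF_Code review = 16+6 = 22
ES_Security audit = 3; EF_Security audit = 3+10 = 13
ES_Staging deploy = 3; EF_Staging deploy = 3+3 = 6
ES_Load testing = 13; EF_Load testing = 13+12 = 25
ES_Documentation = max(EF_Unit tests=16, EF_Integration tests=9, EF_Code review=22, EF_Staging deploy=6, EF_Load testing=25) = 25; EF_Documentation = 25+14 = 39
Expected project duration μ = 39 days. Critical path: Database migration → Security audit → Load testing → Documentation.

Variance along critical path = 1.778 + 1.000 + 7.111 + 5.444 = 15.333; σ = 3.916 days.
D = μ + z·σ = 39 + 0.842·3.916 = 42.3 days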